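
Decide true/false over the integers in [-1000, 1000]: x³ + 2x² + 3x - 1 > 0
The claim fails at x = 0:
x = 0: LHS = 0³ + 2·0² + 3·0 - 1 = -1; -1 > 0 — FAILS

Because a single integer refutes it, the statement is false.

Answer: False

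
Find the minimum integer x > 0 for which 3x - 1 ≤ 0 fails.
Testing positive integers:
x = 1: LHS = 3·1 - 1 = 2; 2 ≤ 0 — FAILS  ← smallest positive counterexample

Answer: x = 1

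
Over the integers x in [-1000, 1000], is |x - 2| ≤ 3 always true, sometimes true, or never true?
Holds at x = 0: LHS = |0 - 2| = |-2| = 2; 2 ≤ 3 — holds
Fails at x = -2: LHS = |(-2) - 2| = |-4| = 4; 4 ≤ 3 — FAILS
It is satisfied by some integers in the range but not all.

Answer: Sometimes true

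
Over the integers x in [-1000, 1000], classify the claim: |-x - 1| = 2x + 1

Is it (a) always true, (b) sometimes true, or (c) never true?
Holds at x = 0: LHS = |-0 - 1| = |-1| = 1, RHS = 2·0 + 1 = 1; 1 = 1 — holds
Fails at x = 1: LHS = |-1 - 1| = |-2| = 2, RHS = 2·1 + 1 = 3; 2 = 3 — FAILS
It is satisfied by some integers in the range but not all.

Answer: Sometimes true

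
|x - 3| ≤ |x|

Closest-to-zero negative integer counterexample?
Testing negative integers from -1 downward:
x = -1: LHS = |(-1) - 3| = |-4| = 4, RHS = |-1| = 1; 4 ≤ 1 — FAILS  ← closest negative counterexample to 0

Answer: x = -1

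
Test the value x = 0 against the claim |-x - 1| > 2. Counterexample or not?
Substitute x = 0 into the relation:
x = 0: LHS = |-0 - 1| = |-1| = 1; 1 > 2 — FAILS

Since the claim fails at x = 0, this value is a counterexample.

Answer: Yes, x = 0 is a counterexample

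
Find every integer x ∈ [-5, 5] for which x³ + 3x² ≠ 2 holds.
Holds for: {-5, -4, -3, -2, 0, 1, 2, 3, 4, 5}
Fails for: {-1}

Answer: {-5, -4, -3, -2, 0, 1, 2, 3, 4, 5}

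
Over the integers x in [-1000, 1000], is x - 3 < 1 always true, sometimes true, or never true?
Holds at x = 0: LHS = 0 - 3 = -3; -3 < 1 — holds
Fails at x = 4: LHS = 4 - 3 = 1; 1 < 1 — FAILS
It is satisfied by some integers in the range but not all.

Answer: Sometimes true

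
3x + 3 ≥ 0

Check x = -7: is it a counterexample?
Substitute x = -7 into the relation:
x = -7: LHS = 3·(-7) + 3 = -18; -18 ≥ 0 — FAILS

Since the claim fails at x = -7, this value is a counterexample.

Answer: Yes, x = -7 is a counterexample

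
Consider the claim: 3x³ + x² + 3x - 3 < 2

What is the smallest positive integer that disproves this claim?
Testing positive integers:
x = 1: LHS = 3·1³ + 1² + 3·1 - 3 = 4; 4 < 2 — FAILS  ← smallest positive counterexample

Answer: x = 1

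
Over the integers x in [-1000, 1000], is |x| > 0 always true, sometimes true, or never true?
Holds at x = 1: LHS = |1| = 1; 1 > 0 — holds
Fails at x = 0: LHS = |0| = 0; 0 > 0 — FAILS
It is satisfied by some integers in the range but not all.

Answer: Sometimes true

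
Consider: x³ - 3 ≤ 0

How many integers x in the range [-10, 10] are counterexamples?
Counterexamples in [-10, 10]: {2, 3, 4, 5, 6, 7, 8, 9, 10}.

Counting them gives 9 values.

Answer: 9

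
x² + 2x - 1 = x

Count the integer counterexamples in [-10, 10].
Counterexamples in [-10, 10]: {-10, -9, -8, -7, -6, -5, -4, -3, -2, -1, 0, 1, 2, 3, 4, 5, 6, 7, 8, 9, 10}.

Counting them gives 21 values.

Answer: 21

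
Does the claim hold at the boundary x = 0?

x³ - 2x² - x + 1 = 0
x = 0: LHS = 0³ - 2·0² - 0 + 1 = 1; 1 = 0 — FAILS

The relation fails at x = 0, so x = 0 is a counterexample.

Answer: No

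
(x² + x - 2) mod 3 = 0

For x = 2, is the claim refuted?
Substitute x = 2 into the relation:
x = 2: LHS = (2² + 2 - 2) mod 3 = 4 mod 3 = 1; 1 = 0 — FAILS

Since the claim fails at x = 2, this value is a counterexample.

Answer: Yes, x = 2 is a counterexample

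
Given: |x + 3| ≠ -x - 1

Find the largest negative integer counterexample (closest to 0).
Testing negative integers from -1 downward:
x = -1: LHS = |(-1) + 3| = |2| = 2, RHS = -(-1) - 1 = 0; 2 ≠ 0 — holds
x = -2: LHS = |(-2) + 3| = |1| = 1, RHS = -(-2) - 1 = 1; 1 ≠ 1 — FAILS  ← closest negative counterexample to 0

Answer: x = -2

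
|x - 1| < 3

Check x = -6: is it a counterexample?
Substitute x = -6 into the relation:
x = -6: LHS = |(-6) - 1| = |-7| = 7; 7 < 3 — FAILS

Since the claim fails at x = -6, this value is a counterexample.

Answer: Yes, x = -6 is a counterexample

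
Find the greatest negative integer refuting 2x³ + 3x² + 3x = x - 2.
Testing negative integers from -1 downward:
x = -1: LHS = 2·(-1)³ + 3·(-1)² + 3·(-1) = -2, RHS = (-1) - 2 = -3; -2 = -3 — FAILS  ← closest negative counterexample to 0

Answer: x = -1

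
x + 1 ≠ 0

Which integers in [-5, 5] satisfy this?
Holds for: {-5, -4, -3, -2, 0, 1, 2, 3, 4, 5}
Fails for: {-1}

Answer: {-5, -4, -3, -2, 0, 1, 2, 3, 4, 5}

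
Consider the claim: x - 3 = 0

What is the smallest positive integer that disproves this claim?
Testing positive integers:
x = 1: LHS = 1 - 3 = -2; -2 = 0 — FAILS  ← smallest positive counterexample

Answer: x = 1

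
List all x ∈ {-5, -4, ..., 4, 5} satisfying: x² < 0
Over all integers in [-5, 5], LHS − RHS is smallest at x = 0, where it equals 0:
x = 0: LHS = 0² = 0; 0 < 0 — FAILS
At the ends of the range:
x = -5: LHS = (-5)² = 25; 25 < 0 — FAILS
x = 5: LHS = 5² = 25; 25 < 0 — FAILS
Hence LHS − RHS is never negative, i.e. LHS ≥ RHS throughout, so the claimed relation (<) fails for every integer in [-5, 5].

Answer: None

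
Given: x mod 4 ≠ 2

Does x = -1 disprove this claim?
Substitute x = -1 into the relation:
x = -1: LHS = (-1) mod 4 = 3; 3 ≠ 2 — holds

The claim holds here, so x = -1 is not a counterexample. (A counterexample exists elsewhere, e.g. x = 2.)

Answer: No, x = -1 is not a counterexample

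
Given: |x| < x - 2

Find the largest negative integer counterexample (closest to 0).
Testing negative integers from -1 downward:
x = -1: LHS = |-1| = 1, RHS = (-1) - 2 = -3; 1 < -3 — FAILS  ← closest negative counterexample to 0

Answer: x = -1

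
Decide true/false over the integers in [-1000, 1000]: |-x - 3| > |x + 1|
The claim fails at x = -2:
x = -2: LHS = |-(-2) - 3| = |-1| = 1, RHS = |(-2) + 1| = |-1| = 1; 1 > 1 — FAILS

Because a single integer refutes it, the statement is false.

Answer: False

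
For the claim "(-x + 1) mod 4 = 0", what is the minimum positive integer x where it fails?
Testing positive integers:
x = 1: LHS = (-1 + 1) mod 4 = 0 mod 4 = 0; 0 = 0 — holds
x = 2: LHS = (-2 + 1) mod 4 = (-1) mod 4 = 3; 3 = 0 — FAILS  ← smallest positive counterexample

Answer: x = 2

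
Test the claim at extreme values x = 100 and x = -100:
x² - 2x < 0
x = 100: LHS = 100² - 2·100 = 9800; 9800 < 0 — FAILS
x = -100: LHS = (-100)² - 2·(-100) = 10200; 10200 < 0 — FAILS

Answer: No, fails for both x = 100 and x = -100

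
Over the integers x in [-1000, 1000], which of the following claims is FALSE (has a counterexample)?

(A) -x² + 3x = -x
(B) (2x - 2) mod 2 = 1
(A) x = 1: LHS = -1² + 3·1 = 2; 2 = -1 — FAILS
(B) x = 0: LHS = (2·0 - 2) mod 2 = (-2) mod 2 = 0; 0 = 1 — FAILS

Answer: Both A and B are false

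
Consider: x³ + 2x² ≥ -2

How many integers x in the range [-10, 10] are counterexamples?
Counterexamples in [-10, 10]: {-10, -9, -8, -7, -6, -5, -4, -3}.

Counting them gives 8 values.

Answer: 8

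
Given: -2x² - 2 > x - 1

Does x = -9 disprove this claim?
Substitute x = -9 into the relation:
x = -9: LHS = -2·(-9)² - 2 = -164, RHS = (-9) - 1 = -10; -164 > -10 — FAILS

Since the claim fails at x = -9, this value is a counterexample.

Answer: Yes, x = -9 is a counterexample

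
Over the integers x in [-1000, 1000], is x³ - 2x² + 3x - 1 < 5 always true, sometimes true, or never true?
Holds at x = 0: LHS = 0³ - 2·0² + 3·0 - 1 = -1; -1 < 5 — holds
Fails at x = 2: LHS = 2³ - 2·2² + 3·2 - 1 = 5; 5 < 5 — FAILS
It is satisfied by some integers in the range but not all.

Answer: Sometimes true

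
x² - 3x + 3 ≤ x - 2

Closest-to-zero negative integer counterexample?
Testing negative integers from -1 downward:
x = -1: LHS = (-1)² - 3·(-1) + 3 = 7, RHS = (-1) - 2 = -3; 7 ≤ -3 — FAILS  ← closest negative counterexample to 0

Answer: x = -1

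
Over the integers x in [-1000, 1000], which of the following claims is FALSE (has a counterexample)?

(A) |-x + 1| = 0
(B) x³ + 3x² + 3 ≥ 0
(A) x = 0: LHS = |-0 + 1| = |1| = 1; 1 = 0 — FAILS
(B) x = -4: LHS = (-4)³ + 3·(-4)² + 3 = -13; -13 ≥ 0 — FAILS

Answer: Both A and B are false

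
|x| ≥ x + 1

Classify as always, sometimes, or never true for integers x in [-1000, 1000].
Holds at x = -1: LHS = |-1| = 1, RHS = (-1) + 1 = 0; 1 ≥ 0 — holds
Fails at x = 0: LHS = |0| = 0, RHS = 0 + 1 = 1; 0 ≥ 1 — FAILS
It is satisfied by some integers in the range but not all.

Answer: Sometimes true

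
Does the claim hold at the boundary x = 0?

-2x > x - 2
x = 0: LHS = -2·0 = 0, RHS = 0 - 2 = -2; 0 > -2 — holds

The relation is satisfied at x = 0.

Answer: Yes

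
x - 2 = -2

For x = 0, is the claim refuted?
Substitute x = 0 into the relation:
x = 0: LHS = 0 - 2 = -2; -2 = -2 — holds

The claim holds here, so x = 0 is not a counterexample. (A counterexample exists elsewhere, e.g. x = 1.)

Answer: No, x = 0 is not a counterexample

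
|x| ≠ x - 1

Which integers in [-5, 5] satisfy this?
Over all integers in [-5, 5], LHS − RHS is always positive; it is smallest at x = 0, where it equals 1:
x = 0: LHS = |0| = 0, RHS = 0 - 1 = -1; 0 ≠ -1 — holds
At the ends of the range:
x = -5: LHS = |-5| = 5, RHS = (-5) - 1 = -6; 5 ≠ -6 — holds
x = 5: LHS = |5| = 5, RHS = 5 - 1 = 4; 5 ≠ 4 — holds
Hence LHS − RHS is never 0, i.e. the two sides are never equal, so the relation holds for every integer in [-5, 5].

Answer: All integers in [-5, 5]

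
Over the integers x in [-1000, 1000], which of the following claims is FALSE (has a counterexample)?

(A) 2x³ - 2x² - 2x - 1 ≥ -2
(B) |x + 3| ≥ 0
(A) x = 1: LHS = 2·1³ - 2·1² - 2·1 - 1 = -3; -3 ≥ -2 — FAILS

(B) An absolute value is never negative, so the left side is ≥ 0 for every x, while the right side is 0. Tightest case in [-1000, 1000] is x = -3:
x = -3: LHS = |(-3) + 3| = |0| = 0; 0 ≥ 0 — holds
Hence LHS − RHS is never negative, i.e. LHS ≥ RHS throughout, so the relation holds for every integer in [-1000, 1000].

Only (A) has a counterexample.

Answer: A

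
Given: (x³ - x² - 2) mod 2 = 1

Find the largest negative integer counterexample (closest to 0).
Testing negative integers from -1 downward:
x = -1: LHS = ((-1)³ - (-1)² - 2) mod 2 = (-4) mod 2 = 0; 0 = 1 — FAILS  ← closest negative counterexample to 0

Answer: x = -1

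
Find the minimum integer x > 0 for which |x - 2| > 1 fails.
Testing positive integers:
x = 1: LHS = |1 - 2| = |-1| = 1; 1 > 1 — FAILS  ← smallest positive counterexample

Answer: x = 1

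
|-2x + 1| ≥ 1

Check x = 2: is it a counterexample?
Substitute x = 2 into the relation:
x = 2: LHS = |-2·2 + 1| = |-3| = 3; 3 ≥ 1 — holds

The relation holds at x = 2, so it is not a counterexample.

Answer: No, x = 2 is not a counterexample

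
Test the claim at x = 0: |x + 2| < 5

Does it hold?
x = 0: LHS = |0 + 2| = |2| = 2; 2 < 5 — holds

The relation is satisfied at x = 0.

Answer: Yes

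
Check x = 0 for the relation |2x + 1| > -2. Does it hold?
x = 0: LHS = |2·0 + 1| = |1| = 1; 1 > -2 — holds

The relation is satisfied at x = 0.

Answer: Yes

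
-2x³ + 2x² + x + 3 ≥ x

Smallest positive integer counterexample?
Testing positive integers:
x = 1: LHS = -2·1³ + 2·1² + 1 + 3 = 4; 4 ≥ 1 — holds
x = 2: LHS = -2·2³ + 2·2² + 2 + 3 = -3; -3 ≥ 2 — FAILS  ← smallest positive counterexample

Answer: x = 2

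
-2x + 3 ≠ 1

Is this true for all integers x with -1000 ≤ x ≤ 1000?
The claim fails at x = 1:
x = 1: LHS = -2·1 + 3 = 1; 1 ≠ 1 — FAILS

Because a single integer refutes it, the statement is false.

Answer: False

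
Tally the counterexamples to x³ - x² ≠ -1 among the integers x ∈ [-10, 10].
Track d = LHS − RHS over the integers in [-10, 10]. Equality would need d = 0, but d changes sign only between consecutive integers, jumping over 0:
x = -1: LHS = (-1)³ - (-1)² = -2; -2 ≠ -1 — holds  (d = -1)
x = 0: LHS = 0³ - 0² = 0; 0 ≠ -1 — holds  (d = 1)
Away from these crossings d keeps a constant sign, and checking every integer in [-10, 10] confirms d ≠ 0 throughout. Hence the two sides are never equal, so the relation holds for every integer in [-10, 10].

No counterexample appears in that range.

Answer: 0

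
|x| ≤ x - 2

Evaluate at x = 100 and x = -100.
x = 100: LHS = |100| = 100, RHS = 100 - 2 = 98; 100 ≤ 98 — FAILS
x = -100: LHS = |-100| = 100, RHS = (-100) - 2 = -102; 100 ≤ -102 — FAILS

Answer: No, fails for both x = 100 and x = -100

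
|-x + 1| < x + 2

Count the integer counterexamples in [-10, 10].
Counterexamples in [-10, 10]: {-10, -9, -8, -7, -6, -5, -4, -3, -2, -1}.

Counting them gives 10 values.

Answer: 10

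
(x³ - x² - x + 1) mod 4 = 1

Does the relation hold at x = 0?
x = 0: LHS = (0³ - 0² - 0 + 1) mod 4 = 1 mod 4 = 1; 1 = 1 — holds

The relation is satisfied at x = 0.

Answer: Yes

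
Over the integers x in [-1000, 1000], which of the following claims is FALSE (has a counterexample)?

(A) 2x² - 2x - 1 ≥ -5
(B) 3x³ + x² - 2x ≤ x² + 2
(A) Over all integers in [-1000, 1000], LHS − RHS is smallest at x = 0, where it equals 4:
x = 0: LHS = 2·0² - 2·0 - 1 = -1; -1 ≥ -5 — holds
At the ends of the range:
x = -1000: LHS = 2·(-1000)² - 2·(-1000) - 1 = 2001999; 2001999 ≥ -5 — holds
x = 1000: LHS = 2·1000² - 2·1000 - 1 = 1997999; 1997999 ≥ -5 — holds
Hence LHS − RHS is never negative, i.e. LHS ≥ RHS throughout, so the relation holds for every integer in [-1000, 1000].

(B) x = 2: LHS = 3·2³ + 2² - 2·2 = 24, RHS = 2² + 2 = 6; 24 ≤ 6 — FAILS

Only (B) has a counterexample.

Answer: B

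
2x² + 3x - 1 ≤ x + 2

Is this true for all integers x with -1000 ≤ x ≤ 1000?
The claim fails at x = 1:
x = 1: LHS = 2·1² + 3·1 - 1 = 4, RHS = 1 + 2 = 3; 4 ≤ 3 — FAILS

Because a single integer refutes it, the statement is false.

Answer: False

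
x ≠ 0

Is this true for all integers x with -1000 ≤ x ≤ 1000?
The claim fails at x = 0:
x = 0: 0 ≠ 0 — FAILS

Because a single integer refutes it, the statement is false.

Answer: False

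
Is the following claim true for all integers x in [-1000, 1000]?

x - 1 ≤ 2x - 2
The claim fails at x = 0:
x = 0: LHS = 0 - 1 = -1, RHS = 2·0 - 2 = -2; -1 ≤ -2 — FAILS

Because a single integer refutes it, the statement is false.

Answer: False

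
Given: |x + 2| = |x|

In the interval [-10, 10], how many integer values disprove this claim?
Counterexamples in [-10, 10]: {-10, -9, -8, -7, -6, -5, -4, -3, -2, 0, 1, 2, 3, 4, 5, 6, 7, 8, 9, 10}.

Counting them gives 20 values.

Answer: 20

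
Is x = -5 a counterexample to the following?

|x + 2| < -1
Substitute x = -5 into the relation:
x = -5: LHS = |(-5) + 2| = |-3| = 3; 3 < -1 — FAILS

Since the claim fails at x = -5, this value is a counterexample.

Answer: Yes, x = -5 is a counterexample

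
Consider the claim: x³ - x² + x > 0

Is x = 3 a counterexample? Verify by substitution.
Substitute x = 3 into the relation:
x = 3: LHS = 3³ - 3² + 3 = 21; 21 > 0 — holds

The claim holds here, so x = 3 is not a counterexample. (A counterexample exists elsewhere, e.g. x = 0.)

Answer: No, x = 3 is not a counterexample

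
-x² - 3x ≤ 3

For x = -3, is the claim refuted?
Substitute x = -3 into the relation:
x = -3: LHS = -(-3)² - 3·(-3) = 0; 0 ≤ 3 — holds

The relation holds at x = -3, so it is not a counterexample.

Answer: No, x = -3 is not a counterexample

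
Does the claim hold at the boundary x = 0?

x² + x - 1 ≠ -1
x = 0: LHS = 0² + 0 - 1 = -1; -1 ≠ -1 — FAILS

The relation fails at x = 0, so x = 0 is a counterexample.

Answer: No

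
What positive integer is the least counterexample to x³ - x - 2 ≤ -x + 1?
Testing positive integers:
x = 1: LHS = 1³ - 1 - 2 = -2, RHS = -1 + 1 = 0; -2 ≤ 0 — holds
x = 2: LHS = 2³ - 2 - 2 = 4, RHS = -2 + 1 = -1; 4 ≤ -1 — FAILS  ← smallest positive counterexample

Answer: x = 2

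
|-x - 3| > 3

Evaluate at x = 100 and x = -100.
x = 100: LHS = |-100 - 3| = |-103| = 103; 103 > 3 — holds
x = -100: LHS = |-(-100) - 3| = |97| = 97; 97 > 3 — holds

Answer: Yes, holds for both x = 100 and x = -100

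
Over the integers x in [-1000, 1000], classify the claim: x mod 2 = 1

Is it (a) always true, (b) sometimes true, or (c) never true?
Holds at x = 1: LHS = 1 mod 2 = 1; 1 = 1 — holds
Fails at x = 0: LHS = 0 mod 2 = 0; 0 = 1 — FAILS
It is satisfied by some integers in the range but not all.

Answer: Sometimes true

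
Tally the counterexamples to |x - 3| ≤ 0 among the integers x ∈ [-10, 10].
Counterexamples in [-10, 10]: {-10, -9, -8, -7, -6, -5, -4, -3, -2, -1, 0, 1, 2, 4, 5, 6, 7, 8, 9, 10}.

Counting them gives 20 values.

Answer: 20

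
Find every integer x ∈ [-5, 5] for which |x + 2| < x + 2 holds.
Over all integers in [-5, 5], LHS − RHS is smallest at x = 0, where it equals 0:
x = 0: LHS = |0 + 2| = |2| = 2, RHS = 0 + 2 = 2; 2 < 2 — FAILS
At the ends of the range:
x = -5: LHS = |(-5) + 2| = |-3| = 3, RHS = (-5) + 2 = -3; 3 < -3 — FAILS
x = 5: LHS = |5 + 2| = |7| = 7, RHS = 5 + 2 = 7; 7 < 7 — FAILS
Hence LHS − RHS is never negative, i.e. LHS ≥ RHS throughout, so the claimed relation (<) fails for every integer in [-5, 5].

Answer: None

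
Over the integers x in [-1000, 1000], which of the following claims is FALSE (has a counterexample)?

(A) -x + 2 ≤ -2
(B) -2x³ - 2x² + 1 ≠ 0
(A) x = 0: LHS = -0 + 2 = 2; 2 ≤ -2 — FAILS

(B) Track d = LHS − RHS over the integers in [-1000, 1000]. Equality would need d = 0, but d changes sign only between consecutive integers, jumping over 0:
x = 0: LHS = -2·0³ - 2·0² + 1 = 1; 1 ≠ 0 — holds  (d = 1)
x = 1: LHS = -2·1³ - 2·1² + 1 = -3; -3 ≠ 0 — holds  (d = -3)
Away from these crossings d keeps a constant sign, and checking every integer in [-1000, 1000] confirms d ≠ 0 throughout. Hence the two sides are never equal, so the relation holds for every integer in [-1000, 1000].

Only (A) has a counterexample.

Answer: A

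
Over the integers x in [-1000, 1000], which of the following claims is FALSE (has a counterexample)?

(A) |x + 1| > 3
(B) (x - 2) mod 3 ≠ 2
(A) x = 0: LHS = |0 + 1| = |1| = 1; 1 > 3 — FAILS
(B) x = 1: LHS = (1 - 2) mod 3 = (-1) mod 3 = 2; 2 ≠ 2 — FAILS

Answer: Both A and B are false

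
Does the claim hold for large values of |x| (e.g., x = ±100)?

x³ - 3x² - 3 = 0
x = 100: LHS = 100³ - 3·100² - 3 = 969997; 969997 = 0 — FAILS
x = -100: LHS = (-100)³ - 3·(-100)² - 3 = -1030003; -1030003 = 0 — FAILS

Answer: No, fails for both x = 100 and x = -100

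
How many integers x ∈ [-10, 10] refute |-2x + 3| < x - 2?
Counterexamples in [-10, 10]: {-10, -9, -8, -7, -6, -5, -4, -3, -2, -1, 0, 1, 2, 3, 4, 5, 6, 7, 8, 9, 10}.

Counting them gives 21 values.

Answer: 21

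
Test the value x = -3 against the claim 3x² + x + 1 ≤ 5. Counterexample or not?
Substitute x = -3 into the relation:
x = -3: LHS = 3·(-3)² + (-3) + 1 = 25; 25 ≤ 5 — FAILS

Since the claim fails at x = -3, this value is a counterexample.

Answer: Yes, x = -3 is a counterexample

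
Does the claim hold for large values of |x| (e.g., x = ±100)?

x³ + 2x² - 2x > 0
x = 100: LHS = 100³ + 2·100² - 2·100 = 1019800; 1019800 > 0 — holds
x = -100: LHS = (-100)³ + 2·(-100)² - 2·(-100) = -979800; -979800 > 0 — FAILS

Answer: Partially: holds for x = 100, fails for x = -100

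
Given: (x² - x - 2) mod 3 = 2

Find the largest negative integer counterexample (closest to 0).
Testing negative integers from -1 downward:
x = -1: LHS = ((-1)² - (-1) - 2) mod 3 = 0 mod 3 = 0; 0 = 2 — FAILS  ← closest negative counterexample to 0

Answer: x = -1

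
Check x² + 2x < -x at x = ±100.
x = 100: LHS = 100² + 2·100 = 10200; 10200 < -100 — FAILS
x = -100: LHS = (-100)² + 2·(-100) = 9800, RHS = -(-100) = 100; 9800 < 100 — FAILS

Answer: No, fails for both x = 100 and x = -100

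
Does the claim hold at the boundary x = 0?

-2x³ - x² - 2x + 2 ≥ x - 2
x = 0: LHS = -2·0³ - 0² - 2·0 + 2 = 2, RHS = 0 - 2 = -2; 2 ≥ -2 — holds

The relation is satisfied at x = 0.

Answer: Yes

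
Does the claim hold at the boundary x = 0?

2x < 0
x = 0: LHS = 2·0 = 0; 0 < 0 — FAILS

The relation fails at x = 0, so x = 0 is a counterexample.

Answer: No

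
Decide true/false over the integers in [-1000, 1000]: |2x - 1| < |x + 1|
The claim fails at x = 0:
x = 0: LHS = |2·0 - 1| = |-1| = 1, RHS = |0 + 1| = |1| = 1; 1 < 1 — FAILS

Because a single integer refutes it, the statement is false.

Answer: False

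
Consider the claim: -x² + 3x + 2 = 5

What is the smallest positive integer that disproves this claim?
Testing positive integers:
x = 1: LHS = -1² + 3·1 + 2 = 4; 4 = 5 — FAILS  ← smallest positive counterexample

Answer: x = 1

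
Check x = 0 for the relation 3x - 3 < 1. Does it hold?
x = 0: LHS = 3·0 - 3 = -3; -3 < 1 — holds

The relation is satisfied at x = 0.

Answer: Yes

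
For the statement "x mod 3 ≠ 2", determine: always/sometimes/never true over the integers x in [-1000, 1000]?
Holds at x = 0: LHS = 0 mod 3 = 0; 0 ≠ 2 — holds
Fails at x = -1: LHS = (-1) mod 3 = 2; 2 ≠ 2 — FAILS
It is satisfied by some integers in the range but not all.

Answer: Sometimes true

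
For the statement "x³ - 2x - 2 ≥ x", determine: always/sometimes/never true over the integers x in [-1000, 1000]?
Holds at x = -1: LHS = (-1)³ - 2·(-1) - 2 = -1; -1 ≥ -1 — holds
Fails at x = 0: LHS = 0³ - 2·0 - 2 = -2; -2 ≥ 0 — FAILS
It is satisfied by some integers in the range but not all.

Answer: Sometimes true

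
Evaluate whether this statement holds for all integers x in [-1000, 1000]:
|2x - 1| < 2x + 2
The claim fails at x = -1:
x = -1: LHS = |2·(-1) - 1| = |-3| = 3, RHS = 2·(-1) + 2 = 0; 3 < 0 — FAILS

Because a single integer refutes it, the statement is false.

Answer: False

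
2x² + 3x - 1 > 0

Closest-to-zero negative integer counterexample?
Testing negative integers from -1 downward:
x = -1: LHS = 2·(-1)² + 3·(-1) - 1 = -2; -2 > 0 — FAILS  ← closest negative counterexample to 0

Answer: x = -1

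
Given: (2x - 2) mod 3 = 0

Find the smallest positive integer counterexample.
Testing positive integers:
x = 1: LHS = (2·1 - 2) mod 3 = 0 mod 3 = 0; 0 = 0 — holds
x = 2: LHS = (2·2 - 2) mod 3 = 2 mod 3 = 2; 2 = 0 — FAILS  ← smallest positive counterexample

Answer: x = 2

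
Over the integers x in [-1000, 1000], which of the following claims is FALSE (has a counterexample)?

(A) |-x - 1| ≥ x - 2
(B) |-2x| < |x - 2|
(A) Over all integers in [-1000, 1000], LHS − RHS is smallest at x = 0, where it equals 3:
x = 0: LHS = |-0 - 1| = |-1| = 1, RHS = 0 - 2 = -2; 1 ≥ -2 — holds
At the ends of the range:
x = -1000: LHS = |-(-1000) - 1| = |999| = 999, RHS = (-1000) - 2 = -1002; 999 ≥ -1002 — holds
x = 1000: LHS = |-1000 - 1| = |-1001| = 1001, RHS = 1000 - 2 = 998; 1001 ≥ 998 — holds
Hence LHS − RHS is never negative, i.e. LHS ≥ RHS throughout, so the relation holds for every integer in [-1000, 1000].

(B) x = 1: LHS = |-2·1| = |-2| = 2, RHS = |1 - 2| = |-1| = 1; 2 < 1 — FAILS

Only (B) has a counterexample.

Answer: B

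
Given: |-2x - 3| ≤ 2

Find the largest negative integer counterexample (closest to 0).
Testing negative integers from -1 downward:
x = -1: LHS = |-2·(-1) - 3| = |-1| = 1; 1 ≤ 2 — holds
x = -2: LHS = |-2·(-2) - 3| = |1| = 1; 1 ≤ 2 — holds
x = -3: LHS = |-2·(-3) - 3| = |3| = 3; 3 ≤ 2 — FAILS  ← closest negative counterexample to 0

Answer: x = -3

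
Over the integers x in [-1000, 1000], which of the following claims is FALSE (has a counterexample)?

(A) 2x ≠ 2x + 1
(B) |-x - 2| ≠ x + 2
(A) Over all integers in [-1000, 1000], LHS − RHS is always negative; it is closest to 0 at x = 0, where it equals -1:
x = 0: LHS = 2·0 = 0, RHS = 2·0 + 1 = 1; 0 ≠ 1 — holds
At the ends of the range:
x = -1000: LHS = 2·(-1000) = -2000, RHS = 2·(-1000) + 1 = -1999; -2000 ≠ -1999 — holds
x = 1000: LHS = 2·1000 = 2000, RHS = 2·1000 + 1 = 2001; 2000 ≠ 2001 — holds
Hence LHS − RHS is never 0, i.e. the two sides are never equal, so the relation holds for every integer in [-1000, 1000].

(B) x = 0: LHS = |-0 - 2| = |-2| = 2, RHS = 0 + 2 = 2; 2 ≠ 2 — FAILS

Only (B) has a counterexample.

Answer: B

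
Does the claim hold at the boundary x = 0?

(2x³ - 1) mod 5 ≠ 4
x = 0: LHS = (2·0³ - 1) mod 5 = (-1) mod 5 = 4; 4 ≠ 4 — FAILS

The relation fails at x = 0, so x = 0 is a counterexample.

Answer: No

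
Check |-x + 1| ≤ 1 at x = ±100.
x = 100: LHS = |-100 + 1| = |-99| = 99; 99 ≤ 1 — FAILS
x = -100: LHS = |-(-100) + 1| = |101| = 101; 101 ≤ 1 — FAILS

Answer: No, fails for both x = 100 and x = -100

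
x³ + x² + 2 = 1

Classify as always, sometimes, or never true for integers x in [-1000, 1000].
Track d = LHS − RHS over the integers in [-1000, 1000]. Equality would need d = 0, but d changes sign only between consecutive integers, jumping over 0:
x = -2: LHS = (-2)³ + (-2)² + 2 = -2; -2 = 1 — FAILS  (d = -3)
x = -1: LHS = (-1)³ + (-1)² + 2 = 2; 2 = 1 — FAILS  (d = 1)
Away from these crossings d keeps a constant sign, and checking every integer in [-1000, 1000] confirms d ≠ 0 throughout. Hence the two sides are never equal, so the claimed relation (=) fails for every integer in [-1000, 1000].

No integer in the range satisfies it.

Answer: Never true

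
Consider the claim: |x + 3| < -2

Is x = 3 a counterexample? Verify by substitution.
Substitute x = 3 into the relation:
x = 3: LHS = |3 + 3| = |6| = 6; 6 < -2 — FAILS

Since the claim fails at x = 3, this value is a counterexample.

Answer: Yes, x = 3 is a counterexample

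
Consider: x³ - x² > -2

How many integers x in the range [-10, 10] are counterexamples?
Counterexamples in [-10, 10]: {-10, -9, -8, -7, -6, -5, -4, -3, -2, -1}.

Counting them gives 10 values.

Answer: 10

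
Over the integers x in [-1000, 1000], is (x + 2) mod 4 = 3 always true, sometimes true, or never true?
Holds at x = 1: LHS = (1 + 2) mod 4 = 3 mod 4 = 3; 3 = 3 — holds
Fails at x = 0: LHS = (0 + 2) mod 4 = 2 mod 4 = 2; 2 = 3 — FAILS
It is satisfied by some integers in the range but not all.

Answer: Sometimes true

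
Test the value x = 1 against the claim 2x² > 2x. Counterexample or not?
Substitute x = 1 into the relation:
x = 1: LHS = 2·1² = 2, RHS = 2·1 = 2; 2 > 2 — FAILS

Since the claim fails at x = 1, this value is a counterexample.

Answer: Yes, x = 1 is a counterexample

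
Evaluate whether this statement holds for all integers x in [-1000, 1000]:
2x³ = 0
The claim fails at x = 1:
x = 1: LHS = 2·1³ = 2; 2 = 0 — FAILS

Because a single integer refutes it, the statement is false.

Answer: False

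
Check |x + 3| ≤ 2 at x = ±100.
x = 100: LHS = |100 + 3| = |103| = 103; 103 ≤ 2 — FAILS
x = -100: LHS = |(-100) + 3| = |-97| = 97; 97 ≤ 2 — FAILS

Answer: No, fails for both x = 100 and x = -100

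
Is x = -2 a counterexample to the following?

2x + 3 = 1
Substitute x = -2 into the relation:
x = -2: LHS = 2·(-2) + 3 = -1; -1 = 1 — FAILS

Since the claim fails at x = -2, this value is a counterexample.

Answer: Yes, x = -2 is a counterexample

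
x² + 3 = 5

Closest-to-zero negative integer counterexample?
Testing negative integers from -1 downward:
x = -1: LHS = (-1)² + 3 = 4; 4 = 5 — FAILS  ← closest negative counterexample to 0

Answer: x = -1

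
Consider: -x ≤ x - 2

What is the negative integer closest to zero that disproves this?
Testing negative integers from -1 downward:
x = -1: LHS = -(-1) = 1, RHS = (-1) - 2 = -3; 1 ≤ -3 — FAILS  ← closest negative counterexample to 0

Answer: x = -1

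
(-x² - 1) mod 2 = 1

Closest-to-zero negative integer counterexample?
Testing negative integers from -1 downward:
x = -1: LHS = (-(-1)² - 1) mod 2 = (-2) mod 2 = 0; 0 = 1 — FAILS  ← closest negative counterexample to 0

Answer: x = -1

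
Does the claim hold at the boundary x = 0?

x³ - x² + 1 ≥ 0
x = 0: LHS = 0³ - 0² + 1 = 1; 1 ≥ 0 — holds

The relation is satisfied at x = 0.

Answer: Yes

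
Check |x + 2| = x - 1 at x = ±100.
x = 100: LHS = |100 + 2| = |102| = 102, RHS = 100 - 1 = 99; 102 = 99 — FAILS
x = -100: LHS = |(-100) + 2| = |-98| = 98, RHS = (-100) - 1 = -101; 98 = -101 — FAILS

Answer: No, fails for both x = 100 and x = -100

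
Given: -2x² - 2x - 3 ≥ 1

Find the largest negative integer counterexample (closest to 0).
Testing negative integers from -1 downward:
x = -1: LHS = -2·(-1)² - 2·(-1) - 3 = -3; -3 ≥ 1 — FAILS  ← closest negative counterexample to 0

Answer: x = -1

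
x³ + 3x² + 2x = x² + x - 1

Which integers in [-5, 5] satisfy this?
Track d = LHS − RHS over the integers in [-5, 5]. Equality would need d = 0, but d changes sign only between consecutive integers, jumping over 0:
x = -2: LHS = (-2)³ + 3·(-2)² + 2·(-2) = 0, RHS = (-2)² + (-2) - 1 = 1; 0 = 1 — FAILS  (d = -1)
x = -1: LHS = (-1)³ + 3·(-1)² + 2·(-1) = 0, RHS = (-1)² + (-1) - 1 = -1; 0 = -1 — FAILS  (d = 1)
Away from these crossings d keeps a constant sign, and checking every integer in [-5, 5] confirms d ≠ 0 throughout. Hence the two sides are never equal, so the claimed relation (=) fails for every integer in [-5, 5].

Answer: None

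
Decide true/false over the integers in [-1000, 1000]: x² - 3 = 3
The claim fails at x = 0:
x = 0: LHS = 0² - 3 = -3; -3 = 3 — FAILS

Because a single integer refutes it, the statement is false.

Answer: False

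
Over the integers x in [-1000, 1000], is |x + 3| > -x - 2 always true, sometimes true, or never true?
Holds at x = 0: LHS = |0 + 3| = |3| = 3, RHS = -0 - 2 = -2; 3 > -2 — holds
Fails at x = -3: LHS = |(-3) + 3| = |0| = 0, RHS = -(-3) - 2 = 1; 0 > 1 — FAILS
It is satisfied by some integers in the range but not all.

Answer: Sometimes true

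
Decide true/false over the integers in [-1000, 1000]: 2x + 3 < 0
The claim fails at x = 0:
x = 0: LHS = 2·0 + 3 = 3; 3 < 0 — FAILS

Because a single integer refutes it, the statement is false.

Answer: False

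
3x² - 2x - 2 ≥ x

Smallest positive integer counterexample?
Testing positive integers:
x = 1: LHS = 3·1² - 2·1 - 2 = -1; -1 ≥ 1 — FAILS  ← smallest positive counterexample

Answer: x = 1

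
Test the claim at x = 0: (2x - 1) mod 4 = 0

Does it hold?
x = 0: LHS = (2·0 - 1) mod 4 = (-1) mod 4 = 3; 3 = 0 — FAILS

The relation fails at x = 0, so x = 0 is a counterexample.

Answer: No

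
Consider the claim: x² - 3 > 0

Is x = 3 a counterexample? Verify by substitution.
Substitute x = 3 into the relation:
x = 3: LHS = 3² - 3 = 6; 6 > 0 — holds

The claim holds here, so x = 3 is not a counterexample. (A counterexample exists elsewhere, e.g. x = 0.)

Answer: No, x = 3 is not a counterexample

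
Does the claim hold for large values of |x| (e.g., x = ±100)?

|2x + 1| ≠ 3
x = 100: LHS = |2·100 + 1| = |201| = 201; 201 ≠ 3 — holds
x = -100: LHS = |2·(-100) + 1| = |-199| = 199; 199 ≠ 3 — holds

Answer: Yes, holds for both x = 100 and x = -100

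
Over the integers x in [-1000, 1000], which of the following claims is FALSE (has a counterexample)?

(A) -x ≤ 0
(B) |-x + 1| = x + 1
(A) x = -1: LHS = -(-1) = 1; 1 ≤ 0 — FAILS
(B) x = 1: LHS = |-1 + 1| = |0| = 0, RHS = 1 + 1 = 2; 0 = 2 — FAILS

Answer: Both A and B are false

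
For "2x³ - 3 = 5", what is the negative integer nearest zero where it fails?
Testing negative integers from -1 downward:
x = -1: LHS = 2·(-1)³ - 3 = -5; -5 = 5 — FAILS  ← closest negative counterexample to 0

Answer: x = -1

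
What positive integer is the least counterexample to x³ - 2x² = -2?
Testing positive integers:
x = 1: LHS = 1³ - 2·1² = -1; -1 = -2 — FAILS  ← smallest positive counterexample

Answer: x = 1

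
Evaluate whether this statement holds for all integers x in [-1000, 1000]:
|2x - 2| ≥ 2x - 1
The claim fails at x = 1:
x = 1: LHS = |2·1 - 2| = |0| = 0, RHS = 2·1 - 1 = 1; 0 ≥ 1 — FAILS

Because a single integer refutes it, the statement is false.

Answer: False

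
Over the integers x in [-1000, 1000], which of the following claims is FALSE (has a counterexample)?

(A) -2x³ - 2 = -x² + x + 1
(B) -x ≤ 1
(A) x = 0: LHS = -2·0³ - 2 = -2, RHS = -0² + 0 + 1 = 1; -2 = 1 — FAILS
(B) x = -2: LHS = -(-2) = 2; 2 ≤ 1 — FAILS

Answer: Both A and B are false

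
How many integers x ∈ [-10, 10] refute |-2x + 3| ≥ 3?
Counterexamples in [-10, 10]: {1, 2}.

Counting them gives 2 values.

Answer: 2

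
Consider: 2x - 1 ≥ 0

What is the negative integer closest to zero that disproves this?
Testing negative integers from -1 downward:
x = -1: LHS = 2·(-1) - 1 = -3; -3 ≥ 0 — FAILS  ← closest negative counterexample to 0

Answer: x = -1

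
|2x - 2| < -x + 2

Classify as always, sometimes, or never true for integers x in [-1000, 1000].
Holds at x = 1: LHS = |2·1 - 2| = |0| = 0, RHS = -1 + 2 = 1; 0 < 1 — holds
Fails at x = 0: LHS = |2·0 - 2| = |-2| = 2, RHS = -0 + 2 = 2; 2 < 2 — FAILS
It is satisfied by some integers in the range but not all.

Answer: Sometimes true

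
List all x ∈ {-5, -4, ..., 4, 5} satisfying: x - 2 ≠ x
Over all integers in [-5, 5], LHS − RHS is always negative; it is closest to 0 at x = 0, where it equals -2:
x = 0: LHS = 0 - 2 = -2; -2 ≠ 0 — holds
At the ends of the range:
x = -5: LHS = (-5) - 2 = -7; -7 ≠ -5 — holds
x = 5: LHS = 5 - 2 = 3; 3 ≠ 5 — holds
Hence LHS − RHS is never 0, i.e. the two sides are never equal, so the relation holds for every integer in [-5, 5].

Answer: All integers in [-5, 5]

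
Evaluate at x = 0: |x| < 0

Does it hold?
x = 0: LHS = |0| = 0; 0 < 0 — FAILS

The relation fails at x = 0, so x = 0 is a counterexample.

Answer: No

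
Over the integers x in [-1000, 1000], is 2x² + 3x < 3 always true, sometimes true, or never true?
Holds at x = 0: LHS = 2·0² + 3·0 = 0; 0 < 3 — holds
Fails at x = 1: LHS = 2·1² + 3·1 = 5; 5 < 3 — FAILS
It is satisfied by some integers in the range but not all.

Answer: Sometimes true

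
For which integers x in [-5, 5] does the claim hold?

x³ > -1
Holds for: {0, 1, 2, 3, 4, 5}
Fails for: {-5, -4, -3, -2, -1}

Answer: {0, 1, 2, 3, 4, 5}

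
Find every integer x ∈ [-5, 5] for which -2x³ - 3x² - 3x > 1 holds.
Holds for: {-5, -4, -3, -2, -1}
Fails for: {0, 1, 2, 3, 4, 5}

Answer: {-5, -4, -3, -2, -1}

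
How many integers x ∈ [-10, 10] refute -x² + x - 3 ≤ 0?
Over all integers in [-10, 10], LHS − RHS is largest at x = 0, where it equals -3:
x = 0: LHS = -0² + 0 - 3 = -3; -3 ≤ 0 — holds
At the ends of the range:
x = -10: LHS = -(-10)² + (-10) - 3 = -113; -113 ≤ 0 — holds
x = 10: LHS = -10² + 10 - 3 = -93; -93 ≤ 0 — holds
Hence LHS − RHS is never positive, i.e. LHS ≤ RHS throughout, so the relation holds for every integer in [-10, 10].

No counterexample appears in that range.

Answer: 0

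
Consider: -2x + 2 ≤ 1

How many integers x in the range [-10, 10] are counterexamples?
Counterexamples in [-10, 10]: {-10, -9, -8, -7, -6, -5, -4, -3, -2, -1, 0}.

Counting them gives 11 values.

Answer: 11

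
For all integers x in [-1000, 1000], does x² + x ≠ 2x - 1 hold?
Over all integers in [-1000, 1000], LHS − RHS is always positive; it is smallest at x = 0, where it equals 1:
x = 0: LHS = 0² + 0 = 0, RHS = 2·0 - 1 = -1; 0 ≠ -1 — holds
At the ends of the range:
x = -1000: LHS = (-1000)² + (-1000) = 999000, RHS = 2·(-1000) - 1 = -2001; 999000 ≠ -2001 — holds
x = 1000: LHS = 1000² + 1000 = 1001000, RHS = 2·1000 - 1 = 1999; 1001000 ≠ 1999 — holds
Hence LHS − RHS is never 0, i.e. the two sides are never equal, so the relation holds for every integer in [-1000, 1000].

No counterexample exists.

Answer: True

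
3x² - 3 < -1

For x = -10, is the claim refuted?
Substitute x = -10 into the relation:
x = -10: LHS = 3·(-10)² - 3 = 297; 297 < -1 — FAILS

Since the claim fails at x = -10, this value is a counterexample.

Answer: Yes, x = -10 is a counterexample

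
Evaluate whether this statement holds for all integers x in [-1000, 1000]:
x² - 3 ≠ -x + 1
Track d = LHS − RHS over the integers in [-1000, 1000]. Equality would need d = 0, but d changes sign only between consecutive integers, jumping over 0:
x = -3: LHS = (-3)² - 3 = 6, RHS = -(-3) + 1 = 4; 6 ≠ 4 — holds  (d = 2)
x = -2: LHS = (-2)² - 3 = 1, RHS = -(-2) + 1 = 3; 1 ≠ 3 — holds  (d = -2)
x = 1: LHS = 1² - 3 = -2, RHS = -1 + 1 = 0; -2 ≠ 0 — holds  (d = -2)
x = 2: LHS = 2² - 3 = 1, RHS = -2 + 1 = -1; 1 ≠ -1 — holds  (d = 2)
Away from these crossings d keeps a constant sign, and checking every integer in [-1000, 1000] confirms d ≠ 0 throughout. Hence the two sides are never equal, so the relation holds for every integer in [-1000, 1000].

No counterexample exists.

Answer: True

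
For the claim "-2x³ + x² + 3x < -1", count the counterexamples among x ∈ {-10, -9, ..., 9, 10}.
Counterexamples in [-10, 10]: {-10, -9, -8, -7, -6, -5, -4, -3, -2, -1, 0, 1}.

Counting them gives 12 values.

Answer: 12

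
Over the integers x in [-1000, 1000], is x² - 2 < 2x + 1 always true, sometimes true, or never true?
Holds at x = 0: LHS = 0² - 2 = -2, RHS = 2·0 + 1 = 1; -2 < 1 — holds
Fails at x = -1: LHS = (-1)² - 2 = -1, RHS = 2·(-1) + 1 = -1; -1 < -1 — FAILS
It is satisfied by some integers in the range but not all.

Answer: Sometimes true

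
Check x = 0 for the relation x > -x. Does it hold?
x = 0: RHS = -0 = 0; 0 > 0 — FAILS

The relation fails at x = 0, so x = 0 is a counterexample.

Answer: No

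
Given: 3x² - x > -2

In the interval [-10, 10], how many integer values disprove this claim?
Over all integers in [-10, 10], LHS − RHS is smallest at x = 0, where it equals 2:
x = 0: LHS = 3·0² - 0 = 0; 0 > -2 — holds
At the ends of the range:
x = -10: LHS = 3·(-10)² - (-10) = 310; 310 > -2 — holds
x = 10: LHS = 3·10² - 10 = 290; 290 > -2 — holds
Hence LHS − RHS is never zero or negative, i.e. LHS > RHS throughout, so the relation holds for every integer in [-10, 10].

No counterexample appears in that range.

Answer: 0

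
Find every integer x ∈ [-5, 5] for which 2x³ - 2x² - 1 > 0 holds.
Holds for: {2, 3, 4, 5}
Fails for: {-5, -4, -3, -2, -1, 0, 1}

Answer: {2, 3, 4, 5}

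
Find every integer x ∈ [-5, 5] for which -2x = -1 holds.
Track d = LHS − RHS over the integers in [-5, 5]. Equality would need d = 0, but d changes sign only between consecutive integers, jumping over 0:
x = 0: LHS = -2·0 = 0; 0 = -1 — FAILS  (d = 1)
x = 1: LHS = -2·1 = -2; -2 = -1 — FAILS  (d = -1)
Away from these crossings d keeps a constant sign, and checking every integer in [-5, 5] confirms d ≠ 0 throughout. Hence the two sides are never equal, so the claimed relation (=) fails for every integer in [-5, 5].

Answer: None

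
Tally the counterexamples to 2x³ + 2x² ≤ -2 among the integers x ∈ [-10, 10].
Counterexamples in [-10, 10]: {-1, 0, 1, 2, 3, 4, 5, 6, 7, 8, 9, 10}.

Counting them gives 12 values.

Answer: 12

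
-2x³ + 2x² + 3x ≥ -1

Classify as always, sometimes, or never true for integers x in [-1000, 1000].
Holds at x = 0: LHS = -2·0³ + 2·0² + 3·0 = 0; 0 ≥ -1 — holds
Fails at x = 2: LHS = -2·2³ + 2·2² + 3·2 = -2; -2 ≥ -1 — FAILS
It is satisfied by some integers in the range but not all.

Answer: Sometimes true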